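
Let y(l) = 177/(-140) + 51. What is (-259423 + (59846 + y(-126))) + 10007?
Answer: -26532837/140 ≈ -1.8952e+5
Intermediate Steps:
y(l) = 6963/140 (y(l) = 177*(-1/140) + 51 = -177/140 + 51 = 6963/140)
(-259423 + (59846 + y(-126))) + 10007 = (-259423 + (59846 + 6963/140)) + 10007 = (-259423 + 8385403/140) + 10007 = -27933817/140 + 10007 = -26532837/140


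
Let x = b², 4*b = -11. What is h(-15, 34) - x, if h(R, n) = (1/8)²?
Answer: -483/64 ≈ -7.5469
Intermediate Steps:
b = -11/4 (b = (¼)*(-11) = -11/4 ≈ -2.7500)
x = 121/16 (x = (-11/4)² = 121/16 ≈ 7.5625)
h(R, n) = 1/64 (h(R, n) = (⅛)² = 1/64)
h(-15, 34) - x = 1/64 - 1*121/16 = 1/64 - 121/16 = -483/64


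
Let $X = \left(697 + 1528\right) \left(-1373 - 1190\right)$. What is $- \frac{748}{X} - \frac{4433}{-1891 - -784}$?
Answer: $\frac{2298253301}{573896475} \approx 4.0046$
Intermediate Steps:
$X = -5702675$ ($X = 2225 \left(-2563\right) = -5702675$)
$- \frac{748}{X} - \frac{4433}{-1891 - -784} = - \frac{748}{-5702675} - \frac{4433}{-1891 - -784} = \left(-748\right) \left(- \frac{1}{5702675}\right) - \frac{4433}{-1891 + 784} = \frac{68}{518425} - \frac{4433}{-1107} = \frac{68}{518425} - - \frac{4433}{1107} = \frac{68}{518425} + \frac{4433}{1107} = \frac{2298253301}{573896475}$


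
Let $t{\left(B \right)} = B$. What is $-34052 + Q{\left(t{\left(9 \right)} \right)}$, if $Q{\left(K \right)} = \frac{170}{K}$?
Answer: $- \frac{306298}{9} \approx -34033.0$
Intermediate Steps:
$-34052 + Q{\left(t{\left(9 \right)} \right)} = -34052 + \frac{170}{9} = - \frac{306298}{9}$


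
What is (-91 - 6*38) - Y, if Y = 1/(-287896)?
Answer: -91838823/287896 ≈ -319.00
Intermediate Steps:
Y = -1/287896 ≈ -3.4735e-6
(-91 - 6*38) - Y = (-91 - 6*38) - 1*(-1/287896) = (-91 - 228) + 1/287896 = -319 + 1/287896 = -91838823/287896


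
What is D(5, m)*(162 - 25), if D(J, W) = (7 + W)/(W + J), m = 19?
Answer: 1781/12 ≈ 148.42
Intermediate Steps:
D(J, W) = (7 + W)/(J + W)
D(5, m)*(162 - 25) = ((7 + 19)/(5 + 19))*(162 - 25) = (26/24)*137 = ((1/24)*26)*137 = (13/12)*137 = 1781/12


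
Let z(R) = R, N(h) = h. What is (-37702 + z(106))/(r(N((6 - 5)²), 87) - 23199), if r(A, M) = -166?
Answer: 37596/23365 ≈ 1.6091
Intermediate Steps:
(-37702 + z(106))/(r(N((6 - 5)²), 87) - 23199) = (-37702 + 106)/(-166 - 23199) = -37596/(-23365) = -37596*(-1/23365) = 37596/23365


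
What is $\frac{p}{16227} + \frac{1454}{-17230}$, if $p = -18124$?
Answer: $- \frac{167935289}{139795605} \approx -1.2013$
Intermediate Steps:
$\frac{p}{16227} + \frac{1454}{-17230} = - \frac{18124}{16227} + \frac{1454}{-17230} = \left(-18124\right) \frac{1}{16227} + 1454 \left(- \frac{1}{17230}\right) = - \frac{18124}{16227} - \frac{727}{8615} = - \frac{167935289}{139795605}$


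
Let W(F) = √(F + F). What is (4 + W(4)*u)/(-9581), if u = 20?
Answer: -4/9581 - 40*√2/9581 ≈ -0.0063217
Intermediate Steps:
W(F) = √2*√F (W(F) = √(2*F) = √2*√F)
(4 + W(4)*u)/(-9581) = (4 + (√2*√4)*20)/(-9581) = (4 + (√2*2)*20)*(-1/9581) = (4 + (2*√2)*20)*(-1/9581) = (4 + 40*√2)*(-1/9581) = -4/9581 - 40*√2/9581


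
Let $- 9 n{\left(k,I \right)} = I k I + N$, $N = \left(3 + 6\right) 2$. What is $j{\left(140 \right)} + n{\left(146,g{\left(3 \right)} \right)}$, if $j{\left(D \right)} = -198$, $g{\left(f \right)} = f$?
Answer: $-346$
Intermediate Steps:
$N = 18$ ($N = 9 \cdot 2 = 18$)
$n{\left(k,I \right)} = -2 - \frac{k I^{2}}{9}$ ($n{\left(k,I \right)} = - \frac{I k I + 18}{9} = - \frac{k I^{2} + 18}{9} = - \frac{18 + k I^{2}}{9} = -2 - \frac{k I^{2}}{9}$)
$j{\left(140 \right)} + n{\left(146,g{\left(3 \right)} \right)} = -198 - \left(2 + \frac{146 \cdot 3^{2}}{9}\right) = -198 - \left(2 + \frac{146}{9} \cdot 9\right) = -198 - 148 = -346$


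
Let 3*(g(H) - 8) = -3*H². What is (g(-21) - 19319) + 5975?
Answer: -13777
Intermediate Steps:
g(H) = 8 - H² (g(H) = 8 + (-3*H²)/3 = 8 - H²)
(g(-21) - 19319) + 5975 = ((8 - 1*(-21)²) - 19319) + 5975 = ((8 - 1*441) - 19319) + 5975 = ((8 - 441) - 19319) + 5975 = (-433 - 19319) + 5975 = -19752 + 5975 = -13777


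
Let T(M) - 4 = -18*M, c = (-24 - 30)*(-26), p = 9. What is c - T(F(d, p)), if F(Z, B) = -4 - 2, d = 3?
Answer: 1292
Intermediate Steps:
F(Z, B) = -6
c = 1404 (c = -54*(-26) = 1404)
T(M) = 4 - 18*M
c - T(F(d, p)) = 1404 - (4 - 18*(-6)) = 1404 - (4 + 108) = 1404 - 1*112 = 1404 - 112 = 1292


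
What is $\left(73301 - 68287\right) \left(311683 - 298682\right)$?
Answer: $65187014$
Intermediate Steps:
$\left(73301 - 68287\right) \left(311683 - 298682\right) = 5014 \cdot 13001 = 65187014$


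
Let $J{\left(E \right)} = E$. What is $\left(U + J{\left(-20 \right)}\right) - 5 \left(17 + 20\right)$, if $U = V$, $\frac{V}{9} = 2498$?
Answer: $22277$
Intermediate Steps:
$V = 22482$ ($V = 9 \cdot 2498 = 22482$)
$U = 22482$
$\left(U + J{\left(-20 \right)}\right) - 5 \left(17 + 20\right) = \left(22482 - 20\right) - 5 \left(17 + 20\right) = 22462 - 185 = 22277$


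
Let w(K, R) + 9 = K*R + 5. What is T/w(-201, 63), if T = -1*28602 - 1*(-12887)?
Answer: 15715/12667 ≈ 1.2406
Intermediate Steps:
w(K, R) = -4 + K*R (w(K, R) = -9 + (K*R + 5) = -9 + (5 + K*R) = -4 + K*R)
T = -15715 (T = -28602 + 12887 = -15715)
T/w(-201, 63) = -15715/(-4 - 201*63) = -15715/(-4 - 12663) = -15715/(-12667) = -15715*(-1/12667) = 15715/12667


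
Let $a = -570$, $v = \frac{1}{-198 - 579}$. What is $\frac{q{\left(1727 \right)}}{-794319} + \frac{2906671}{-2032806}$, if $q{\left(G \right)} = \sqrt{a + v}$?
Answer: $- \frac{2906671}{2032806} - \frac{i \sqrt{344126307}}{617185863} \approx -1.4299 - 3.0057 \cdot 10^{-5} i$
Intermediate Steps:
$v = - \frac{1}{777}$ ($v = \frac{1}{-777} = - \frac{1}{777} \approx -0.001287$)
$q{\left(G \right)} = \frac{i \sqrt{344126307}}{777}$ ($q{\left(G \right)} = \sqrt{-570 - \frac{1}{777}} = \sqrt{- \frac{442891}{777}} = \frac{i \sqrt{344126307}}{777}$)
$\frac{q{\left(1727 \right)}}{-794319} + \frac{2906671}{-2032806} = \frac{\frac{1}{777} i \sqrt{344126307}}{-794319} + \frac{2906671}{-2032806} = \frac{i \sqrt{344126307}}{777} \left(- \frac{1}{794319}\right) + 2906671 \left(- \frac{1}{2032806}\right) = - \frac{i \sqrt{344126307}}{617185863} - \frac{2906671}{2032806} = - \frac{2906671}{2032806} - \frac{i \sqrt{344126307}}{617185863}$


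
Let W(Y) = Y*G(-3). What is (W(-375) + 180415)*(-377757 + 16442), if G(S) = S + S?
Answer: -65999604475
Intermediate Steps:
G(S) = 2*S
W(Y) = -6*Y (W(Y) = Y*(2*(-3)) = Y*(-6) = -6*Y)
(W(-375) + 180415)*(-377757 + 16442) = (-6*(-375) + 180415)*(-377757 + 16442) = (2250 + 180415)*(-361315) = 182665*(-361315) = -65999604475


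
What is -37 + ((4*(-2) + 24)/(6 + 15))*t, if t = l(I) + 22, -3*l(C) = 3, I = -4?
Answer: -21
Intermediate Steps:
l(C) = -1 (l(C) = -⅓*3 = -1)
t = 21 (t = -1 + 22 = 21)
-37 + ((4*(-2) + 24)/(6 + 15))*t = -37 + ((4*(-2) + 24)/(6 + 15))*21 = -37 + ((-8 + 24)/21)*21 = -37 + (16*(1/21))*21 = -37 + (16/21)*21 = -37 + 16 = -21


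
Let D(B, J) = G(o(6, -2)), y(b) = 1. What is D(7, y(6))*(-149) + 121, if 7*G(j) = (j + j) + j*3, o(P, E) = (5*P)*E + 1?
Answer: 44802/7 ≈ 6400.3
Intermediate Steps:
o(P, E) = 1 + 5*E*P (o(P, E) = 5*E*P + 1 = 1 + 5*E*P)
G(j) = 5*j/7 (G(j) = ((j + j) + j*3)/7 = (2*j + 3*j)/7 = (5*j)/7 = 5*j/7)
D(B, J) = -295/7 (D(B, J) = 5*(1 + 5*(-2)*6)/7 = 5*(1 - 60)/7 = (5/7)*(-59) = -295/7)
D(7, y(6))*(-149) + 121 = -295/7*(-149) + 121 = 43955/7 + 121 = 44802/7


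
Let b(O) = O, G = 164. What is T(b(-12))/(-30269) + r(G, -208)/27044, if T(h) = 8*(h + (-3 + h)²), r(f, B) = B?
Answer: -13094732/204648709 ≈ -0.063986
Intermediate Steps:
T(h) = 8*h + 8*(-3 + h)²
T(b(-12))/(-30269) + r(G, -208)/27044 = (8*(-12) + 8*(-3 - 12)²)/(-30269) - 208/27044 = (-96 + 8*(-15)²)*(-1/30269) - 208*1/27044 = (-96 + 8*225)*(-1/30269) - 52/6761 = (-96 + 1800)*(-1/30269) - 52/6761 = 1704*(-1/30269) - 52/6761 = -1704/30269 - 52/6761 = -13094732/204648709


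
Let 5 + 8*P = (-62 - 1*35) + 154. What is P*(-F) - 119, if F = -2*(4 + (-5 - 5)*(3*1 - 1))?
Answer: -327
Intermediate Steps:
F = 32 (F = -2*(4 - 10*(3 - 1)) = -2*(4 - 10*2) = -2*(4 - 20) = -2*(-16) = 32)
P = 13/2 (P = -5/8 + ((-62 - 1*35) + 154)/8 = -5/8 + ((-62 - 35) + 154)/8 = -5/8 + (-97 + 154)/8 = -5/8 + (⅛)*57 = -5/8 + 57/8 = 13/2 ≈ 6.5000)
P*(-F) - 119 = 13*(-1*32)/2 - 119 = (13/2)*(-32) - 119 = -208 - 119 = -327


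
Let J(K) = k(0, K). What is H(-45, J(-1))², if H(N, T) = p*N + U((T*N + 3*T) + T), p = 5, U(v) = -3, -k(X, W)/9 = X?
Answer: 51984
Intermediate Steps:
k(X, W) = -9*X
J(K) = 0 (J(K) = -9*0 = 0)
H(N, T) = -3 + 5*N (H(N, T) = 5*N - 3 = -3 + 5*N)
H(-45, J(-1))² = (-3 + 5*(-45))² = (-3 - 225)² = (-228)² = 51984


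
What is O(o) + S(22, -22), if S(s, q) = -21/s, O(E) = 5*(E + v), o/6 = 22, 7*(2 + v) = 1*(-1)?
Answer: 99843/154 ≈ 648.33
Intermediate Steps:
v = -15/7 (v = -2 + (1*(-1))/7 = -2 + (⅐)*(-1) = -2 - ⅐ = -15/7 ≈ -2.1429)
o = 132 (o = 6*22 = 132)
O(E) = -75/7 + 5*E (O(E) = 5*(E - 15/7) = 5*(-15/7 + E) = -75/7 + 5*E)
O(o) + S(22, -22) = (-75/7 + 5*132) - 21/22 = (-75/7 + 660) - 21*1/22 = 4545/7 - 21/22 = 99843/154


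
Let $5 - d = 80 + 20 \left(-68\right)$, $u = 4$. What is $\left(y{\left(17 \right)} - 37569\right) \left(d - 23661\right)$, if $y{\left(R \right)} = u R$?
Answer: $839122376$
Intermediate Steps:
$y{\left(R \right)} = 4 R$
$d = 1285$ ($d = 5 - \left(80 + 20 \left(-68\right)\right) = 5 - \left(80 - 1360\right) = 5 - -1280 = 5 + 1280 = 1285$)
$\left(y{\left(17 \right)} - 37569\right) \left(d - 23661\right) = \left(4 \cdot 17 - 37569\right) \left(1285 - 23661\right) = \left(68 - 37569\right) \left(-22376\right) = \left(-37501\right) \left(-22376\right) = 839122376$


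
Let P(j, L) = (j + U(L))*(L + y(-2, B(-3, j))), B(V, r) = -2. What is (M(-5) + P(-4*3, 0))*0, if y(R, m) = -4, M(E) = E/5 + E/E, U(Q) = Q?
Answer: 0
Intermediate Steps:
M(E) = 1 + E/5 (M(E) = E*(⅕) + 1 = E/5 + 1 = 1 + E/5)
P(j, L) = (-4 + L)*(L + j) (P(j, L) = (j + L)*(L - 4) = (L + j)*(-4 + L) = (-4 + L)*(L + j))
(M(-5) + P(-4*3, 0))*0 = ((1 + (⅕)*(-5)) + (0² - 4*0 - (-16)*3 + 0*(-4*3)))*0 = ((1 - 1) + (0 + 0 - 4*(-12) + 0*(-12)))*0 = (0 + (0 + 0 + 48 + 0))*0 = (0 + 48)*0 = 48*0 = 0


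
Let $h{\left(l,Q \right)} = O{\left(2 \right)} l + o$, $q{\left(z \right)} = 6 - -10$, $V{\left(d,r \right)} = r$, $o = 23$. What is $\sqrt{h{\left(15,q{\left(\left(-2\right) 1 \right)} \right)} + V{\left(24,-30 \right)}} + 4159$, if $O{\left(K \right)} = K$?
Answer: $4159 + \sqrt{23} \approx 4163.8$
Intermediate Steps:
$q{\left(z \right)} = 16$ ($q{\left(z \right)} = 6 + 10 = 16$)
$h{\left(l,Q \right)} = 23 + 2 l$ ($h{\left(l,Q \right)} = 2 l + 23 = 23 + 2 l$)
$\sqrt{h{\left(15,q{\left(\left(-2\right) 1 \right)} \right)} + V{\left(24,-30 \right)}} + 4159 = \sqrt{\left(23 + 2 \cdot 15\right) - 30} + 4159 = \sqrt{\left(23 + 30\right) - 30} + 4159 = \sqrt{53 - 30} + 4159 = \sqrt{23} + 4159 = 4159 + \sqrt{23}$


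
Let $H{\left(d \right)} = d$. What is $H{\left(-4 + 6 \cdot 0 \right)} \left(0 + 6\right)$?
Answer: $-24$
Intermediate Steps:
$H{\left(-4 + 6 \cdot 0 \right)} \left(0 + 6\right) = \left(-4 + 6 \cdot 0\right) \left(0 + 6\right) = \left(-4 + 0\right) 6 = \left(-4\right) 6 = -24$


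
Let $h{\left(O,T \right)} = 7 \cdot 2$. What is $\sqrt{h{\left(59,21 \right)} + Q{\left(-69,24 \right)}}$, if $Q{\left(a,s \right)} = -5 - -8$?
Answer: $\sqrt{17} \approx 4.1231$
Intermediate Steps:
$h{\left(O,T \right)} = 14$
$Q{\left(a,s \right)} = 3$ ($Q{\left(a,s \right)} = -5 + 8 = 3$)
$\sqrt{h{\left(59,21 \right)} + Q{\left(-69,24 \right)}} = \sqrt{14 + 3} = \sqrt{17}$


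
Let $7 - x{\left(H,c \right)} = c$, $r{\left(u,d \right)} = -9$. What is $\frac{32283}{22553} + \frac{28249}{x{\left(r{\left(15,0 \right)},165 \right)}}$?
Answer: $- \frac{631998983}{3563374} \approx -177.36$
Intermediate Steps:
$x{\left(H,c \right)} = 7 - c$
$\frac{32283}{22553} + \frac{28249}{x{\left(r{\left(15,0 \right)},165 \right)}} = \frac{32283}{22553} + \frac{28249}{7 - 165} = 32283 \cdot \frac{1}{22553} + \frac{28249}{7 - 165} = \frac{32283}{22553} + \frac{28249}{-158} = \frac{32283}{22553} + 28249 \left(- \frac{1}{158}\right) = \frac{32283}{22553} - \frac{28249}{158} = - \frac{631998983}{3563374}$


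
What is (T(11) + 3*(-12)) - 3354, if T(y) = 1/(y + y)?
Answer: -74579/22 ≈ -3390.0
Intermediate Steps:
T(y) = 1/(2*y)
(T(11) + 3*(-12)) - 3354 = ((½)/11 + 3*(-12)) - 3354 = ((½)*(1/11) - 36) - 3354 = (1/22 - 36) - 3354 = -791/22 - 3354 = -74579/22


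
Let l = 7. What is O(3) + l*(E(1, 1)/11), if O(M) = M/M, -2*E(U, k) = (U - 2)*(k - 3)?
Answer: 4/11 ≈ 0.36364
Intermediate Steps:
E(U, k) = -(-3 + k)*(-2 + U)/2 (E(U, k) = -(U - 2)*(k - 3)/2 = -(-2 + U)*(-3 + k)/2 = -(-3 + k)*(-2 + U)/2)
O(M) = 1
O(3) + l*(E(1, 1)/11) = 1 + 7*((-3 + 1 + (3/2)*1 - ½*1*1)/11) = 1 + 7*((-3 + 1 + 3/2 - ½)*(1/11)) = 1 + 7*(-1*1/11) = 1 + 7*(-1/11) = 1 - 7/11 = 4/11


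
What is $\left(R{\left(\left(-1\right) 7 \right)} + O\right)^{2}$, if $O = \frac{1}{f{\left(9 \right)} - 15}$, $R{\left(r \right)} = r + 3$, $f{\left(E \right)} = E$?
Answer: $\frac{625}{36} \approx 17.361$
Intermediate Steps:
$R{\left(r \right)} = 3 + r$
$O = - \frac{1}{6}$ ($O = \frac{1}{9 - 15} = \frac{1}{-6} = - \frac{1}{6} \approx -0.16667$)
$\left(R{\left(\left(-1\right) 7 \right)} + O\right)^{2} = \left(\left(3 - 7\right) - \frac{1}{6}\right)^{2} = \left(-4 - \frac{1}{6}\right)^{2} = \left(- \frac{25}{6}\right)^{2} = \frac{625}{36}$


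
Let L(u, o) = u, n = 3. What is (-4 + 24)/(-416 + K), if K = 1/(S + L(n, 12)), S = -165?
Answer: -3240/67393 ≈ -0.048076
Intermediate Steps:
K = -1/162 (K = 1/(-165 + 3) = 1/(-162) = -1/162 ≈ -0.0061728)
(-4 + 24)/(-416 + K) = (-4 + 24)/(-416 - 1/162) = 20/(-67393/162) = 20*(-162/67393) = -3240/67393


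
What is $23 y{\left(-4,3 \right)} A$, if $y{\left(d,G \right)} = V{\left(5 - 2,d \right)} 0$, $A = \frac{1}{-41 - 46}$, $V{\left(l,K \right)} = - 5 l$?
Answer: $0$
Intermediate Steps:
$A = - \frac{1}{87}$ ($A = \frac{1}{-87} = - \frac{1}{87} \approx -0.011494$)
$y{\left(d,G \right)} = 0$ ($y{\left(d,G \right)} = - 5 \left(5 - 2\right) 0 = \left(-5\right) 3 \cdot 0 = \left(-15\right) 0 = 0$)
$23 y{\left(-4,3 \right)} A = 23 \cdot 0 \left(- \frac{1}{87}\right) = 0 \left(- \frac{1}{87}\right) = 0$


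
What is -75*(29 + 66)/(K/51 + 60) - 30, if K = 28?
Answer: -456015/3088 ≈ -147.67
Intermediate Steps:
-75*(29 + 66)/(K/51 + 60) - 30 = -75*(29 + 66)/(28/51 + 60) - 30 = -7125/(28*(1/51) + 60) - 30 = -7125/(28/51 + 60) - 30 = -7125/3088/51 - 30 = -7125*51/3088 - 30 = -75*4845/3088 - 30 = -363375/3088 - 30 = -456015/3088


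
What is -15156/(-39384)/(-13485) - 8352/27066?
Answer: -20537504411/66548933490 ≈ -0.30861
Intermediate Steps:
-15156/(-39384)/(-13485) - 8352/27066 = -15156*(-1/39384)*(-1/13485) - 8352*1/27066 = (421/1094)*(-1/13485) - 1392/4511 = -421/14752590 - 1392/4511 = -20537504411/66548933490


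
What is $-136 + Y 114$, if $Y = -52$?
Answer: $-6064$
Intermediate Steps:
$-136 + Y 114 = -136 - 5928 = -6064$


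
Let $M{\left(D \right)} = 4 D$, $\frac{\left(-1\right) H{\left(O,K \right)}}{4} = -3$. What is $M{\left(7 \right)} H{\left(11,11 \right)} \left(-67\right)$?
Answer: $-22512$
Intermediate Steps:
$H{\left(O,K \right)} = 12$ ($H{\left(O,K \right)} = \left(-4\right) \left(-3\right) = 12$)
$M{\left(7 \right)} H{\left(11,11 \right)} \left(-67\right) = 4 \cdot 7 \cdot 12 \left(-67\right) = 28 \cdot 12 \left(-67\right) = 336 \left(-67\right) = -22512$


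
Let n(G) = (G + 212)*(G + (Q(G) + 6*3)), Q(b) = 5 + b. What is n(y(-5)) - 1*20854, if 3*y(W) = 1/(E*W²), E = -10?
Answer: -2246990062/140625 ≈ -15979.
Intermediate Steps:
y(W) = -1/(30*W²) (y(W) = 1/(3*((-10*W²))) = (-1/(10*W²))/3 = -1/(30*W²))
n(G) = (23 + 2*G)*(212 + G) (n(G) = (G + 212)*(G + ((5 + G) + 6*3)) = (212 + G)*(G + ((5 + G) + 18)) = (212 + G)*(G + (23 + G)) = (212 + G)*(23 + 2*G) = (23 + 2*G)*(212 + G))
n(y(-5)) - 1*20854 = (4876 + 2*(-1/30/(-5)²)² + 447*(-1/30/(-5)²)) - 1*20854 = (4876 + 2*(-1/30*1/25)² + 447*(-1/30*1/25)) - 20854 = (4876 + 2*(-1/750)² + 447*(-1/750)) - 20854 = (4876 + 2*(1/562500) - 149/250) - 20854 = (4876 + 1/281250 - 149/250) - 20854 = 685603688/140625 - 20854 = -2246990062/140625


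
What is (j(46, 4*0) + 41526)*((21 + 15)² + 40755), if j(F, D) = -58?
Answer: 1743770868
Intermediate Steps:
(j(46, 4*0) + 41526)*((21 + 15)² + 40755) = (-58 + 41526)*((21 + 15)² + 40755) = 41468*(36² + 40755) = 41468*(1296 + 40755) = 41468*42051 = 1743770868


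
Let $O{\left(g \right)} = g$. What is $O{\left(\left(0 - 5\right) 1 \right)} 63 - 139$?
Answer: $-454$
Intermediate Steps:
$O{\left(\left(0 - 5\right) 1 \right)} 63 - 139 = \left(0 - 5\right) 1 \cdot 63 - 139 = \left(-5\right) 1 \cdot 63 - 139 = \left(-5\right) 63 - 139 = -315 - 139 = -454$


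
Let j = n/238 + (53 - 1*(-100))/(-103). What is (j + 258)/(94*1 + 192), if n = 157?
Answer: 6304369/7011004 ≈ 0.89921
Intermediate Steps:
j = -20243/24514 (j = 157/238 + (53 - 1*(-100))/(-103) = 157*(1/238) + (53 + 100)*(-1/103) = 157/238 + 153*(-1/103) = 157/238 - 153/103 = -20243/24514 ≈ -0.82577)
(j + 258)/(94*1 + 192) = (-20243/24514 + 258)/(94*1 + 192) = 6304369/(24514*(94 + 192)) = (6304369/24514)/286 = (6304369/24514)*(1/286) = 6304369/7011004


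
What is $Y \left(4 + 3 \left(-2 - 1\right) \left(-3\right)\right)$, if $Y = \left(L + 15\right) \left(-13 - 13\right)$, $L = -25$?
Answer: $8060$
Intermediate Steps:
$Y = 260$ ($Y = \left(-25 + 15\right) \left(-13 - 13\right) = \left(-10\right) \left(-26\right) = 260$)
$Y \left(4 + 3 \left(-2 - 1\right) \left(-3\right)\right) = 260 \left(4 + 3 \left(-2 - 1\right) \left(-3\right)\right) = 260 \left(4 + 3 \left(-3\right) \left(-3\right)\right) = 260 \left(4 - -27\right) = 260 \left(4 + 27\right) = 260 \cdot 31 = 8060$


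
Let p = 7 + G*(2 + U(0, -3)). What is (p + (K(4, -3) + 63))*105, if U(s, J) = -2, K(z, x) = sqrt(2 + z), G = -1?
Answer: 7350 + 105*sqrt(6) ≈ 7607.2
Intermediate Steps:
p = 7 (p = 7 - (2 - 2) = 7 - 1*0 = 7 + 0 = 7)
(p + (K(4, -3) + 63))*105 = (7 + (sqrt(2 + 4) + 63))*105 = (7 + (sqrt(6) + 63))*105 = (7 + (63 + sqrt(6)))*105 = (70 + sqrt(6))*105 = 7350 + 105*sqrt(6)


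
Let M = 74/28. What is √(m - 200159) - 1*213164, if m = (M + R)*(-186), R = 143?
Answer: -213164 + 2*I*√2783795/7 ≈ -2.1316e+5 + 476.71*I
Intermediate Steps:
M = 37/14 (M = 74*(1/28) = 37/14 ≈ 2.6429)
m = -189627/7 (m = (37/14 + 143)*(-186) = (2039/14)*(-186) = -189627/7 ≈ -27090.)
√(m - 200159) - 1*213164 = √(-189627/7 - 200159) - 1*213164 = √(-1590740/7) - 213164 = 2*I*√2783795/7 - 213164 = -213164 + 2*I*√2783795/7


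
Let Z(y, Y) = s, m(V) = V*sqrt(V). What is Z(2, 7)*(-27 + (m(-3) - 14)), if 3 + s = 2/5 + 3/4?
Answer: 1517/20 + 111*I*sqrt(3)/20 ≈ 75.85 + 9.6129*I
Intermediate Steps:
s = -37/20 (s = -3 + (2/5 + 3/4) = -3 + 23/20 = -37/20 ≈ -1.8500)
m(V) = V**(3/2)
Z(y, Y) = -37/20
Z(2, 7)*(-27 + (m(-3) - 14)) = -37*(-27 + ((-3)**(3/2) - 14))/20 = -37*(-27 + (-3*I*sqrt(3) - 14))/20 = -37*(-27 + (-14 - 3*I*sqrt(3)))/20 = -37*(-41 - 3*I*sqrt(3))/20 = 1517/20 + 111*I*sqrt(3)/20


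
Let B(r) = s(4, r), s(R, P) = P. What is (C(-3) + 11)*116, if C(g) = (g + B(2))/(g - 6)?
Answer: 11600/9 ≈ 1288.9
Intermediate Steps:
B(r) = r
C(g) = (2 + g)/(-6 + g) (C(g) = (g + 2)/(g - 6) = (2 + g)/(-6 + g))
(C(-3) + 11)*116 = ((2 - 3)/(-6 - 3) + 11)*116 = (-1/(-9) + 11)*116 = (-1/9*(-1) + 11)*116 = (1/9 + 11)*116 = (100/9)*116 = 11600/9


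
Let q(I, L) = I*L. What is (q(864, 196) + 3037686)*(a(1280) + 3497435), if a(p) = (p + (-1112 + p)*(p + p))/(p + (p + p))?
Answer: 11216739224420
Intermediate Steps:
a(p) = (p + 2*p*(-1112 + p))/(3*p) (a(p) = (p + (-1112 + p)*(2*p))/(p + 2*p) = (p + 2*p*(-1112 + p))/((3*p)) = (p + 2*p*(-1112 + p))*(1/(3*p)) = (p + 2*p*(-1112 + p))/(3*p))
(q(864, 196) + 3037686)*(a(1280) + 3497435) = (864*196 + 3037686)*((-741 + (⅔)*1280) + 3497435) = (169344 + 3037686)*((-741 + 2560/3) + 3497435) = 3207030*(337/3 + 3497435) = 3207030*(10492642/3) = 11216739224420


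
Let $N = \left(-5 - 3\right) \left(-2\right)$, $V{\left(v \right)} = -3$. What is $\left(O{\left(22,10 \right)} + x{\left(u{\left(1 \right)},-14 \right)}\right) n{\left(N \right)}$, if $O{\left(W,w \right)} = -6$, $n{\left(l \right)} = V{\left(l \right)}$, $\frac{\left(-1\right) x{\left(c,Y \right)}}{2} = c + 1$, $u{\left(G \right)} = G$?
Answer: $30$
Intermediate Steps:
$N = 16$ ($N = \left(-8\right) \left(-2\right) = 16$)
$x{\left(c,Y \right)} = -2 - 2 c$ ($x{\left(c,Y \right)} = - 2 \left(c + 1\right) = - 2 \left(1 + c\right) = -2 - 2 c$)
$n{\left(l \right)} = -3$
$\left(O{\left(22,10 \right)} + x{\left(u{\left(1 \right)},-14 \right)}\right) n{\left(N \right)} = \left(-6 - 4\right) \left(-3\right) = \left(-10\right) \left(-3\right) = 30$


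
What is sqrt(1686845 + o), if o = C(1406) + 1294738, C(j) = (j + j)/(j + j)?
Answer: 4*sqrt(186349) ≈ 1726.7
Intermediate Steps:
C(j) = 1 (C(j) = (2*j)/((2*j)) = (2*j)*(1/(2*j)) = 1)
o = 1294739 (o = 1 + 1294738 = 1294739)
sqrt(1686845 + o) = sqrt(1686845 + 1294739) = sqrt(2981584) = 4*sqrt(186349)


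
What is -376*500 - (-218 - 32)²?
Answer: -250500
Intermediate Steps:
-376*500 - (-218 - 32)² = -188000 - 1*(-250)² = -188000 - 1*62500 = -188000 - 62500 = -250500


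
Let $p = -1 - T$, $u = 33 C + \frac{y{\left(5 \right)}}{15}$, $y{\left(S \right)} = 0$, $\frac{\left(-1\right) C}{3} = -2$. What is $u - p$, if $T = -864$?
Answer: $-665$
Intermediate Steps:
$C = 6$ ($C = \left(-3\right) \left(-2\right) = 6$)
$u = 198$ ($u = 33 \cdot 6 + \frac{0}{15} = 198 + 0 \cdot \frac{1}{15} = 198 + 0 = 198$)
$p = 863$ ($p = -1 - -864 = -1 + 864 = 863$)
$u - p = 198 - 863 = -665$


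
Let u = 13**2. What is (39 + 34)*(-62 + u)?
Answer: 7811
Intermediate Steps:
u = 169
(39 + 34)*(-62 + u) = (39 + 34)*(-62 + 169) = 73*107 = 7811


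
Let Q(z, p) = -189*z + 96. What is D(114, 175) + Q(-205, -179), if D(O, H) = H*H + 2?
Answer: 69468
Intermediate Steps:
Q(z, p) = 96 - 189*z
D(O, H) = 2 + H² (D(O, H) = H² + 2 = 2 + H²)
D(114, 175) + Q(-205, -179) = (2 + 175²) + (96 - 189*(-205)) = (2 + 30625) + (96 + 38745) = 30627 + 38841 = 69468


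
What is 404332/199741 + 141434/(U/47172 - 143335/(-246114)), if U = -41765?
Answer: -54662377748489325212/117099911979865 ≈ -4.6680e+5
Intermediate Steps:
404332/199741 + 141434/(U/47172 - 143335/(-246114)) = 404332/199741 + 141434/(-41765/47172 - 143335/(-246114)) = 404332*(1/199741) + 141434/(-41765*1/47172 - 143335*(-1/246114)) = 404332/199741 + 141434/(-41765/47172 + 143335/246114) = 404332/199741 + 141434/(-586258765/1934948268) = 404332/199741 + 141434*(-1934948268/586258765) = 404332/199741 - 273667473336312/586258765 = -54662377748489325212/117099911979865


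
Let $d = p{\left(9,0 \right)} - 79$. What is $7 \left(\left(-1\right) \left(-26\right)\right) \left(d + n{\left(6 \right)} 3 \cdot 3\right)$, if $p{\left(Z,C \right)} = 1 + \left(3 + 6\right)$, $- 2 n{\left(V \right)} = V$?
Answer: $-17472$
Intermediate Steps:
$n{\left(V \right)} = - \frac{V}{2}$
$p{\left(Z,C \right)} = 10$ ($p{\left(Z,C \right)} = 1 + 9 = 10$)
$d = -69$ ($d = 10 - 79 = -69$)
$7 \left(\left(-1\right) \left(-26\right)\right) \left(d + n{\left(6 \right)} 3 \cdot 3\right) = 7 \left(\left(-1\right) \left(-26\right)\right) \left(-69 + \left(- \frac{1}{2}\right) 6 \cdot 3 \cdot 3\right) = 7 \cdot 26 \left(-69 + \left(-3\right) 3 \cdot 3\right) = 182 \left(-69 - 27\right) = 182 \left(-96\right) = -17472$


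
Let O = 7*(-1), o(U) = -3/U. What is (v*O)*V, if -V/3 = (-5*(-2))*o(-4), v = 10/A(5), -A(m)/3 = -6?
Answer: 175/2 ≈ 87.500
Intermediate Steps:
A(m) = 18 (A(m) = -3*(-6) = 18)
O = -7
v = 5/9 (v = 10/18 = 10*(1/18) = 5/9 ≈ 0.55556)
V = -45/2 (V = -3*(-5*(-2))*(-3/(-4)) = -30*(-3*(-¼)) = -30*3/4 = -3*15/2 = -45/2 ≈ -22.500)
(v*O)*V = ((5/9)*(-7))*(-45/2) = -35/9*(-45/2) = 175/2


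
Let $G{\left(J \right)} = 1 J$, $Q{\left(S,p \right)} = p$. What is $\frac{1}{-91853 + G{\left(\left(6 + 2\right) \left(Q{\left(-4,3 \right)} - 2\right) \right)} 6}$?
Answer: $- \frac{1}{91805} \approx -1.0893 \cdot 10^{-5}$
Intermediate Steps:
$G{\left(J \right)} = J$
$\frac{1}{-91853 + G{\left(\left(6 + 2\right) \left(Q{\left(-4,3 \right)} - 2\right) \right)} 6} = \frac{1}{-91853 + \left(6 + 2\right) \left(3 - 2\right) 6} = \frac{1}{-91853 + 8 \cdot 1 \cdot 6} = \frac{1}{-91853 + 8 \cdot 6} = \frac{1}{-91853 + 48} = \frac{1}{-91805} = - \frac{1}{91805}$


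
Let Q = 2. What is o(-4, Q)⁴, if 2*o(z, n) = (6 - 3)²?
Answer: 6561/16 ≈ 410.06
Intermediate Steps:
o(z, n) = 9/2 (o(z, n) = (6 - 3)²/2 = (½)*3² = (½)*9 = 9/2)
o(-4, Q)⁴ = (9/2)⁴ = 6561/16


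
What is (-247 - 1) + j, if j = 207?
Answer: -41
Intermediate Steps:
(-247 - 1) + j = (-247 - 1) + 207 = -248 + 207 = -41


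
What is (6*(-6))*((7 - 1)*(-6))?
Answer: 1296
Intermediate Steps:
(6*(-6))*((7 - 1)*(-6)) = -216*(-6) = -36*(-36) = 1296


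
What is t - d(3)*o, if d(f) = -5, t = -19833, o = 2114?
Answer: -9263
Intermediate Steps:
t - d(3)*o = -19833 - (-5)*2114 = -19833 - 1*(-10570) = -19833 + 10570 = -9263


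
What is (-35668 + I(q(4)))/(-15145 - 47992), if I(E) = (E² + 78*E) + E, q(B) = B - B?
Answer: 35668/63137 ≈ 0.56493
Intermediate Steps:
q(B) = 0
I(E) = E² + 79*E
(-35668 + I(q(4)))/(-15145 - 47992) = (-35668 + 0*(79 + 0))/(-15145 - 47992) = (-35668 + 0*79)/(-63137) = (-35668 + 0)*(-1/63137) = -35668*(-1/63137) = 35668/63137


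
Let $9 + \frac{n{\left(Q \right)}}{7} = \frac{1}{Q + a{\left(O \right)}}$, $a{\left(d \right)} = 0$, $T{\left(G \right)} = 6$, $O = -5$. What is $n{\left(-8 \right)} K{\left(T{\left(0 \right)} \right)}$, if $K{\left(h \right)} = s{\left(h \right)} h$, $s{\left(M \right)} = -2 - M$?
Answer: $3066$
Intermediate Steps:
$n{\left(Q \right)} = -63 + \frac{7}{Q}$ ($n{\left(Q \right)} = -63 + \frac{7}{Q + 0} = -63 + \frac{7}{Q}$)
$K{\left(h \right)} = h \left(-2 - h\right)$ ($K{\left(h \right)} = \left(-2 - h\right) h = h \left(-2 - h\right)$)
$n{\left(-8 \right)} K{\left(T{\left(0 \right)} \right)} = \left(-63 + \frac{7}{-8}\right) \left(\left(-1\right) 6 \left(2 + 6\right)\right) = \left(-63 + 7 \left(- \frac{1}{8}\right)\right) \left(\left(-1\right) 6 \cdot 8\right) = \left(-63 - \frac{7}{8}\right) \left(-48\right) = \left(- \frac{511}{8}\right) \left(-48\right) = 3066$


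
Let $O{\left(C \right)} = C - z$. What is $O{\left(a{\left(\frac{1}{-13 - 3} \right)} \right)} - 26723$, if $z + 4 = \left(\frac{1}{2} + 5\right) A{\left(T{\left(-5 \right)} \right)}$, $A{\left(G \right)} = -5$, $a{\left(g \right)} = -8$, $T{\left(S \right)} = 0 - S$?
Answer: $- \frac{53399}{2} \approx -26700.0$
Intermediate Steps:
$T{\left(S \right)} = - S$
$z = - \frac{63}{2}$ ($z = -4 + \left(\frac{1}{2} + 5\right) \left(-5\right) = -4 + \frac{11}{2} \left(-5\right) = -4 - \frac{55}{2} = - \frac{63}{2} \approx -31.5$)
$O{\left(C \right)} = \frac{63}{2} + C$ ($O{\left(C \right)} = C - - \frac{63}{2} = C + \frac{63}{2} = \frac{63}{2} + C$)
$O{\left(a{\left(\frac{1}{-13 - 3} \right)} \right)} - 26723 = \left(\frac{63}{2} - 8\right) - 26723 = \frac{47}{2} - 26723 = - \frac{53399}{2}$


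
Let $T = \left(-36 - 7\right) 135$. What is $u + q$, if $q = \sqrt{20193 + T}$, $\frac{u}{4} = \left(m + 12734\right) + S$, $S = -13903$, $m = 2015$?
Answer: $3384 + 2 \sqrt{3597} \approx 3503.9$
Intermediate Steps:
$T = -5805$ ($T = \left(-43\right) 135 = -5805$)
$u = 3384$ ($u = 4 \left(\left(2015 + 12734\right) - 13903\right) = 4 \left(14749 - 13903\right) = 4 \cdot 846 = 3384$)
$q = 2 \sqrt{3597}$ ($q = \sqrt{20193 - 5805} = \sqrt{14388} = 2 \sqrt{3597} \approx 119.95$)
$u + q = 3384 + 2 \sqrt{3597}$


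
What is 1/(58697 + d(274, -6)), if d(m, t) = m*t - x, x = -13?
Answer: 1/57066 ≈ 1.7524e-5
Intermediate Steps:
d(m, t) = 13 + m*t (d(m, t) = m*t - 1*(-13) = m*t + 13 = 13 + m*t)
1/(58697 + d(274, -6)) = 1/(58697 + (13 + 274*(-6))) = 1/(58697 + (13 - 1644)) = 1/(58697 - 1631) = 1/57066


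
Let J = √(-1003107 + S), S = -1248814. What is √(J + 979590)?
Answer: √(979590 + I*√2251921) ≈ 989.74 + 0.758*I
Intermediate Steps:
J = I*√2251921 (J = √(-1003107 - 1248814) = √(-2251921) = I*√2251921 ≈ 1500.6*I)
√(J + 979590) = √(I*√2251921 + 979590) = √(979590 + I*√2251921)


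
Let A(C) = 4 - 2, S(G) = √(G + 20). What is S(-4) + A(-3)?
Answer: 6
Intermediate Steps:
S(G) = √(20 + G)
A(C) = 2
S(-4) + A(-3) = √(20 - 4) + 2 = √16 + 2 = 4 + 2 = 6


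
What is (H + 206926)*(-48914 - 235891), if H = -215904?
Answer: 2556979290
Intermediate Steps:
(H + 206926)*(-48914 - 235891) = (-215904 + 206926)*(-48914 - 235891) = -8978*(-284805) = 2556979290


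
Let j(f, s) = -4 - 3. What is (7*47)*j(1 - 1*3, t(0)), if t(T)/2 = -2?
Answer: -2303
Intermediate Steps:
t(T) = -4 (t(T) = 2*(-2) = -4)
j(f, s) = -7
(7*47)*j(1 - 1*3, t(0)) = (7*47)*(-7) = 329*(-7) = -2303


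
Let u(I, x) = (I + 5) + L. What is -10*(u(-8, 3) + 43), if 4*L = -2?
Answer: -395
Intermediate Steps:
L = -½ (L = (¼)*(-2) = -½ ≈ -0.50000)
u(I, x) = 9/2 + I (u(I, x) = (I + 5) - ½ = (5 + I) - ½ = 9/2 + I)
-10*(u(-8, 3) + 43) = -10*((9/2 - 8) + 43) = -10*(-7/2 + 43) = -10*79/2 = -395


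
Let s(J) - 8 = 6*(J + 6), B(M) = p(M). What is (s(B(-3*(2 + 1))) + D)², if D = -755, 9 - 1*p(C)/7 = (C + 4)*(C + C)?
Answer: 16916769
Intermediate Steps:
p(C) = 63 - 14*C*(4 + C) (p(C) = 63 - 7*(C + 4)*(C + C) = 63 - 7*(4 + C)*2*C = 63 - 14*C*(4 + C))
B(M) = 63 - 56*M - 14*M²
s(J) = 44 + 6*J (s(J) = 8 + 6*(J + 6) = 8 + 6*(6 + J) = 8 + (36 + 6*J) = 44 + 6*J)
(s(B(-3*(2 + 1))) + D)² = ((44 + 6*(63 - (-168)*(2 + 1) - 14*9*(2 + 1)²)) - 755)² = ((44 + 6*(63 - (-168)*3 - 14*(-3*3)²)) - 755)² = ((44 + 6*(63 - 56*(-9) - 14*(-9)²)) - 755)² = ((44 + 6*(63 + 504 - 14*81)) - 755)² = ((44 + 6*(63 + 504 - 1134)) - 755)² = ((44 + 6*(-567)) - 755)² = ((44 - 3402) - 755)² = (-3358 - 755)² = (-4113)² = 16916769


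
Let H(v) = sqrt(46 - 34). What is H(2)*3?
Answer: 6*sqrt(3) ≈ 10.392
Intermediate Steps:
H(v) = 2*sqrt(3) (H(v) = sqrt(12) = 2*sqrt(3))
H(2)*3 = (2*sqrt(3))*3 = 6*sqrt(3)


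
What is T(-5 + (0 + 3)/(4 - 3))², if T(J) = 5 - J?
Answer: 49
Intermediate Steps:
T(-5 + (0 + 3)/(4 - 3))² = (5 - (-5 + (0 + 3)/(4 - 3)))² = (5 - (-5 + 3/1))² = (5 - (-5 + 3*1))² = (5 - (-5 + 3))² = (5 - 1*(-2))² = (5 + 2)² = 7² = 49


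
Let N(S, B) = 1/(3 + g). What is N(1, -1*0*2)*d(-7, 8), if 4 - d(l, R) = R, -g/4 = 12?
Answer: 4/45 ≈ 0.088889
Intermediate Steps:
g = -48 (g = -4*12 = -48)
d(l, R) = 4 - R
N(S, B) = -1/45 (N(S, B) = 1/(3 - 48) = 1/(-45) = -1/45)
N(1, -1*0*2)*d(-7, 8) = -(4 - 1*8)/45 = -(4 - 8)/45 = -1/45*(-4) = 4/45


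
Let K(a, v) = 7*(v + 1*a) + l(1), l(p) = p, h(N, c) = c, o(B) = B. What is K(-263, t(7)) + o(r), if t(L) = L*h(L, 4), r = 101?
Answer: -1543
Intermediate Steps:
t(L) = 4*L (t(L) = L*4 = 4*L)
K(a, v) = 1 + 7*a + 7*v (K(a, v) = 7*(v + 1*a) + 1 = 7*(v + a) + 1 = 7*(a + v) + 1 = (7*a + 7*v) + 1 = 1 + 7*a + 7*v)
K(-263, t(7)) + o(r) = (1 + 7*(-263) + 7*(4*7)) + 101 = (1 - 1841 + 7*28) + 101 = (1 - 1841 + 196) + 101 = -1644 + 101 = -1543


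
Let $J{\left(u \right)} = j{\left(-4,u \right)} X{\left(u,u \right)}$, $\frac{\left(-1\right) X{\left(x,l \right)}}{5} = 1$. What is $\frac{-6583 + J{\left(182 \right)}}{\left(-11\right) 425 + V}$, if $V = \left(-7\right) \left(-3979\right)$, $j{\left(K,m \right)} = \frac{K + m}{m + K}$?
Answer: $- \frac{1098}{3863} \approx -0.28424$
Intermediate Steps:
$j{\left(K,m \right)} = 1$ ($j{\left(K,m \right)} = \frac{K + m}{K + m} = 1$)
$V = 27853$
$X{\left(x,l \right)} = -5$ ($X{\left(x,l \right)} = \left(-5\right) 1 = -5$)
$J{\left(u \right)} = -5$ ($J{\left(u \right)} = 1 \left(-5\right) = -5$)
$\frac{-6583 + J{\left(182 \right)}}{\left(-11\right) 425 + V} = \frac{-6583 - 5}{\left(-11\right) 425 + 27853} = - \frac{6588}{-4675 + 27853} = - \frac{6588}{23178} = \left(-6588\right) \frac{1}{23178} = - \frac{1098}{3863}$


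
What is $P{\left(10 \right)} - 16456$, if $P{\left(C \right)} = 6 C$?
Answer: $-16396$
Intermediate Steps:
$P{\left(10 \right)} - 16456 = 6 \cdot 10 - 16456 = 60 - 16456 = -16396$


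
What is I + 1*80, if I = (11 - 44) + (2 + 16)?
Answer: 65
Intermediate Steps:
I = -15 (I = -33 + 18 = -15)
I + 1*80 = -15 + 1*80 = -15 + 80 = 65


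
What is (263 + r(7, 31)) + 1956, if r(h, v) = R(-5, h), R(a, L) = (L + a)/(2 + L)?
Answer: 19973/9 ≈ 2219.2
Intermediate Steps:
R(a, L) = (L + a)/(2 + L)
r(h, v) = (-5 + h)/(2 + h) (r(h, v) = (h - 5)/(2 + h) = (-5 + h)/(2 + h))
(263 + r(7, 31)) + 1956 = (263 + (-5 + 7)/(2 + 7)) + 1956 = (263 + 2/9) + 1956 = 2369/9 + 1956 = 19973/9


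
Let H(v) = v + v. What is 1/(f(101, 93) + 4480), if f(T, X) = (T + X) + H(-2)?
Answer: 1/4670 ≈ 0.00021413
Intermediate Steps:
H(v) = 2*v
f(T, X) = -4 + T + X (f(T, X) = (T + X) + 2*(-2) = (T + X) - 4 = -4 + T + X)
1/(f(101, 93) + 4480) = 1/((-4 + 101 + 93) + 4480) = 1/(190 + 4480) = 1/4670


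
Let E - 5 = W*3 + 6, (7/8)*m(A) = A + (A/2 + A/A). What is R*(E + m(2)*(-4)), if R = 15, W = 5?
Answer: 810/7 ≈ 115.71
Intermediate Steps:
m(A) = 8/7 + 12*A/7 (m(A) = 8*(A + (A/2 + A/A))/7 = 8*(A + (A*(1/2) + 1))/7 = 8*(A + (A/2 + 1))/7 = 8*(A + (1 + A/2))/7 = 8*(1 + 3*A/2)/7 = 8/7 + 12*A/7)
E = 26 (E = 5 + (5*3 + 6) = 5 + (15 + 6) = 5 + 21 = 26)
R*(E + m(2)*(-4)) = 15*(26 + (8/7 + (12/7)*2)*(-4)) = 15*(26 + (8/7 + 24/7)*(-4)) = 15*(26 + (32/7)*(-4)) = 15*(26 - 128/7) = 15*(54/7) = 810/7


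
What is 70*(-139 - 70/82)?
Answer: -401380/41 ≈ -9789.8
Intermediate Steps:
70*(-139 - 70/82) = 70*(-139 - 70*1/82) = 70*(-139 - 35/41) = 70*(-5734/41) = -401380/41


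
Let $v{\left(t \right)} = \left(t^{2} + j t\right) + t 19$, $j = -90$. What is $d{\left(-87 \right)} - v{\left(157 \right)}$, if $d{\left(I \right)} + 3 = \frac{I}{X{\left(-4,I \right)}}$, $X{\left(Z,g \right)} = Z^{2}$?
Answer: $- \frac{216167}{16} \approx -13510.0$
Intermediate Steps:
$d{\left(I \right)} = -3 + \frac{I}{16}$ ($d{\left(I \right)} = -3 + \frac{I}{\left(-4\right)^{2}} = -3 + \frac{I}{16}$)
$v{\left(t \right)} = t^{2} - 71 t$ ($v{\left(t \right)} = \left(t^{2} - 90 t\right) + t 19 = \left(t^{2} - 90 t\right) + 19 t = t^{2} - 71 t$)
$d{\left(-87 \right)} - v{\left(157 \right)} = \left(-3 + \frac{1}{16} \left(-87\right)\right) - 157 \left(-71 + 157\right) = \left(-3 - \frac{87}{16}\right) - 157 \cdot 86 = - \frac{135}{16} - 13502 = - \frac{216167}{16}$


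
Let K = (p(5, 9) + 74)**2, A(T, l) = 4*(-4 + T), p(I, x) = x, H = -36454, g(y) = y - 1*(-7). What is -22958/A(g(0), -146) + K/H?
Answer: -104624200/54681 ≈ -1913.4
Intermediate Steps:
g(y) = 7 + y (g(y) = y + 7 = 7 + y)
A(T, l) = -16 + 4*T
K = 6889 (K = (9 + 74)**2 = 83**2 = 6889)
-22958/A(g(0), -146) + K/H = -22958/(-16 + 4*(7 + 0)) + 6889/(-36454) = -22958/(-16 + 4*7) + 6889*(-1/36454) = -22958/(-16 + 28) - 6889/36454 = -22958/12 - 6889/36454 = -22958*1/12 - 6889/36454 = -11479/6 - 6889/36454 = -104624200/54681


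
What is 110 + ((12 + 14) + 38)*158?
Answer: 10222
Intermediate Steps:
110 + ((12 + 14) + 38)*158 = 110 + (26 + 38)*158 = 110 + 64*158 = 110 + 10112 = 10222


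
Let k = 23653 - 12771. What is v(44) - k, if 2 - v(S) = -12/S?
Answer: -119677/11 ≈ -10880.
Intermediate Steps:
v(S) = 2 + 12/S (v(S) = 2 - (-6)*2/S = 2 - (-12)/S = 2 + 12/S)
k = 10882
v(44) - k = (2 + 12/44) - 1*10882 = (2 + 12*(1/44)) - 10882 = (2 + 3/11) - 10882 = 25/11 - 10882 = -119677/11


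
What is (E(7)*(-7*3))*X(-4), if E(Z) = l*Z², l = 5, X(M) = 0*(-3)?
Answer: 0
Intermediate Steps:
X(M) = 0
E(Z) = 5*Z²
(E(7)*(-7*3))*X(-4) = ((5*7²)*(-7*3))*0 = ((5*49)*(-21))*0 = (245*(-21))*0 = -5145*0 = 0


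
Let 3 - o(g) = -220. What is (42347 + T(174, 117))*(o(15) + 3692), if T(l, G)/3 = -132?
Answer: 164238165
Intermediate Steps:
o(g) = 223 (o(g) = 3 - 1*(-220) = 3 + 220 = 223)
T(l, G) = -396 (T(l, G) = 3*(-132) = -396)
(42347 + T(174, 117))*(o(15) + 3692) = (42347 - 396)*(223 + 3692) = 41951*3915 = 164238165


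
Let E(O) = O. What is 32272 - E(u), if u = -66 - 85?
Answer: 32423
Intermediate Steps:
u = -151
32272 - E(u) = 32272 - 1*(-151) = 32272 + 151 = 32423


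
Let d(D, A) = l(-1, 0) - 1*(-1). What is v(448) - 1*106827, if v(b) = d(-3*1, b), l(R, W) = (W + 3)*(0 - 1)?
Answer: -106829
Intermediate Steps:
l(R, W) = -3 - W (l(R, W) = (3 + W)*(-1) = -3 - W)
d(D, A) = -2 (d(D, A) = (-3 - 1*0) - 1*(-1) = (-3 + 0) + 1 = -3 + 1 = -2)
v(b) = -2
v(448) - 1*106827 = -2 - 1*106827 = -2 - 106827 = -106829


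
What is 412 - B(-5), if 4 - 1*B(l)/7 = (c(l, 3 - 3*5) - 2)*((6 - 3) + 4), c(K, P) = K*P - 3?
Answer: 3079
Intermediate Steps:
c(K, P) = -3 + K*P
B(l) = 273 + 588*l (B(l) = 28 - 7*((-3 + l*(3 - 3*5)) - 2)*((6 - 3) + 4) = 28 - 7*((-3 + l*(3 - 15)) - 2)*(3 + 4) = 28 - 7*((-3 + l*(-12)) - 2)*7 = 28 - 7*((-3 - 12*l) - 2)*7 = 28 - 7*(-5 - 12*l)*7 = 28 - 7*(-35 - 84*l) = 28 + (245 + 588*l) = 273 + 588*l)
412 - B(-5) = 412 - (273 + 588*(-5)) = 412 - (273 - 2940) = 412 - 1*(-2667) = 412 + 2667 = 3079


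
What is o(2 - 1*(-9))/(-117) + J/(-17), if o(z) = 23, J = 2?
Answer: -625/1989 ≈ -0.31423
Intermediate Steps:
o(2 - 1*(-9))/(-117) + J/(-17) = 23/(-117) + 2/(-17) = 23*(-1/117) + 2*(-1/17) = -23/117 - 2/17 = -625/1989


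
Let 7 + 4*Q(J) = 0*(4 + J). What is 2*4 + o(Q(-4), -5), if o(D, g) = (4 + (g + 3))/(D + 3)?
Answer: 48/5 ≈ 9.6000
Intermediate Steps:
Q(J) = -7/4 (Q(J) = -7/4 + (0*(4 + J))/4 = -7/4 + (¼)*0 = -7/4 + 0 = -7/4)
o(D, g) = (7 + g)/(3 + D) (o(D, g) = (4 + (3 + g))/(3 + D) = (7 + g)/(3 + D))
2*4 + o(Q(-4), -5) = 2*4 + (7 - 5)/(3 - 7/4) = 8 + 2/(5/4) = 8 + (⅘)*2 = 8 + 8/5 = 48/5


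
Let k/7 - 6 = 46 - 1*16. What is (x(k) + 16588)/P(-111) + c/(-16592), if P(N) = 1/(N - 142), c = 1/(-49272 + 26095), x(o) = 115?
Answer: -1625065843241455/384552784 ≈ -4.2259e+6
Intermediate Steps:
k = 252 (k = 42 + 7*(46 - 1*16) = 42 + 7*(46 - 16) = 42 + 7*30 = 42 + 210 = 252)
c = -1/23177 (c = 1/(-23177) = -1/23177 ≈ -4.3146e-5)
P(N) = 1/(-142 + N)
(x(k) + 16588)/P(-111) + c/(-16592) = (115 + 16588)/(1/(-142 - 111)) - 1/23177/(-16592) = 16703/(1/(-253)) - 1/23177*(-1/16592) = 16703/(-1/253) + 1/384552784 = 16703*(-253) + 1/384552784 = -4225859 + 1/384552784 = -1625065843241455/384552784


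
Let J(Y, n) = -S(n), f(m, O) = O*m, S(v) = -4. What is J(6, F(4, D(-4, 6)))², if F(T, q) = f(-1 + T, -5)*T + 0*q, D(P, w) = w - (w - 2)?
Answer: 16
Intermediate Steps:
D(P, w) = 2 (D(P, w) = w - (-2 + w) = w + (2 - w) = 2)
F(T, q) = T*(5 - 5*T) (F(T, q) = (-5*(-1 + T))*T + 0*q = (5 - 5*T)*T + 0 = T*(5 - 5*T) + 0 = T*(5 - 5*T))
J(Y, n) = 4 (J(Y, n) = -1*(-4) = 4)
J(6, F(4, D(-4, 6)))² = 4² = 16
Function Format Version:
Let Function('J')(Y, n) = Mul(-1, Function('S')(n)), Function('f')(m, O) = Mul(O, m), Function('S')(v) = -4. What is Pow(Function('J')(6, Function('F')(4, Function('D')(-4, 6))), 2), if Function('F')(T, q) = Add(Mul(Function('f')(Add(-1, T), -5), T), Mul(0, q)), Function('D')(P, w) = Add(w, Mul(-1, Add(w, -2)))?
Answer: 16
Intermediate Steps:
Function('D')(P, w) = 2 (Function('D')(P, w) = Add(w, Mul(-1, Add(-2, w))) = Add(w, Add(2, Mul(-1, w))) = 2)
Function('F')(T, q) = Mul(T, Add(5, Mul(-5, T))) (Function('F')(T, q) = Add(Mul(Mul(-5, Add(-1, T)), T), Mul(0, q)) = Add(Mul(Add(5, Mul(-5, T)), T), 0) = Add(Mul(T, Add(5, Mul(-5, T))), 0) = Mul(T, Add(5, Mul(-5, T))))
Function('J')(Y, n) = 4 (Function('J')(Y, n) = Mul(-1, -4) = 4)
Pow(Function('J')(6, Function('F')(4, Function('D')(-4, 6))), 2) = Pow(4, 2) = 16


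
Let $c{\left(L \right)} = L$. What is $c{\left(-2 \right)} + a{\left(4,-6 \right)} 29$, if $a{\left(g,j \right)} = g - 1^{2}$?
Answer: $85$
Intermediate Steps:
$a{\left(g,j \right)} = -1 + g$ ($a{\left(g,j \right)} = g - 1 = -1 + g$)
$c{\left(-2 \right)} + a{\left(4,-6 \right)} 29 = -2 + \left(-1 + 4\right) 29 = -2 + 3 \cdot 29 = -2 + 87 = 85$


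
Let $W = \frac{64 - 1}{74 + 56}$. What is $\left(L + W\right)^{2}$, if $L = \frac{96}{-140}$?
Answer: $\frac{33489}{828100} \approx 0.040441$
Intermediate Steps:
$W = \frac{63}{130} \approx 0.48462$
$L = - \frac{24}{35}$ ($L = 96 \left(- \frac{1}{140}\right) = - \frac{24}{35} \approx -0.68571$)
$\left(L + W\right)^{2} = \left(- \frac{24}{35} + \frac{63}{130}\right)^{2} = \left(- \frac{183}{910}\right)^{2} = \frac{33489}{828100}$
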